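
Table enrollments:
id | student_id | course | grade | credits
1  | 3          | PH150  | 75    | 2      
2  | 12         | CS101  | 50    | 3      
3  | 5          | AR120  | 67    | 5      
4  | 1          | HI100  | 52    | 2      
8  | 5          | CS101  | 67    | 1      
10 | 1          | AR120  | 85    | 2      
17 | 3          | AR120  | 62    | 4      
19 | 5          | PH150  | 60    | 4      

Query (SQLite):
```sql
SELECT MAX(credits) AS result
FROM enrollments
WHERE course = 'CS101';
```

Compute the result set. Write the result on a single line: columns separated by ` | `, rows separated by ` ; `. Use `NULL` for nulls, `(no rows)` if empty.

3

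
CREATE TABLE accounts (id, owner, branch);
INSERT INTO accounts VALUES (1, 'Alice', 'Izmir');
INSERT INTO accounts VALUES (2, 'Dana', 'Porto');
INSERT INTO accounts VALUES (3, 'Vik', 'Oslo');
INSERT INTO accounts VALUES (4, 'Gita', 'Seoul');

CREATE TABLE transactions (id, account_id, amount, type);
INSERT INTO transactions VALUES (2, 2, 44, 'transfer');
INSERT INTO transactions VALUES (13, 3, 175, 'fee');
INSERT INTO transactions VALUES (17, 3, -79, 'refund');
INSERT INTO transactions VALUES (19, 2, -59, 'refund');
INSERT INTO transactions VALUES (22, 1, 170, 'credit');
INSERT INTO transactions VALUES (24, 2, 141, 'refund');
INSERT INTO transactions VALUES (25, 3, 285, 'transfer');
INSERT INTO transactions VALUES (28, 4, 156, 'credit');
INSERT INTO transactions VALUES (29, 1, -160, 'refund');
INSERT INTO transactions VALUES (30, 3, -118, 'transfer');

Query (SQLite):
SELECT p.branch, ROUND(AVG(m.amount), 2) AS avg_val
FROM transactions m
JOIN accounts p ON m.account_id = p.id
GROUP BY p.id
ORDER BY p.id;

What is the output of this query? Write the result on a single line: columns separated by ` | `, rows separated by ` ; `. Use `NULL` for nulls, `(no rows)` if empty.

Izmir | 5 ; Porto | 42 ; Oslo | 65.75 ; Seoul | 156

Join each transactions row to its accounts via account_id.
Group joined rows by accounts.id; compute ROUND(AVG(m.amount), 2) per group.
  1: ids {22, 29} → ROUND(AVG(m.amount), 2)=5
  2: ids {2, 19, 24} → ROUND(AVG(m.amount), 2)=42
  3: ids {13, 17, 25, 30} → ROUND(AVG(m.amount), 2)=65.75
  4: ids {28} → ROUND(AVG(m.amount), 2)=156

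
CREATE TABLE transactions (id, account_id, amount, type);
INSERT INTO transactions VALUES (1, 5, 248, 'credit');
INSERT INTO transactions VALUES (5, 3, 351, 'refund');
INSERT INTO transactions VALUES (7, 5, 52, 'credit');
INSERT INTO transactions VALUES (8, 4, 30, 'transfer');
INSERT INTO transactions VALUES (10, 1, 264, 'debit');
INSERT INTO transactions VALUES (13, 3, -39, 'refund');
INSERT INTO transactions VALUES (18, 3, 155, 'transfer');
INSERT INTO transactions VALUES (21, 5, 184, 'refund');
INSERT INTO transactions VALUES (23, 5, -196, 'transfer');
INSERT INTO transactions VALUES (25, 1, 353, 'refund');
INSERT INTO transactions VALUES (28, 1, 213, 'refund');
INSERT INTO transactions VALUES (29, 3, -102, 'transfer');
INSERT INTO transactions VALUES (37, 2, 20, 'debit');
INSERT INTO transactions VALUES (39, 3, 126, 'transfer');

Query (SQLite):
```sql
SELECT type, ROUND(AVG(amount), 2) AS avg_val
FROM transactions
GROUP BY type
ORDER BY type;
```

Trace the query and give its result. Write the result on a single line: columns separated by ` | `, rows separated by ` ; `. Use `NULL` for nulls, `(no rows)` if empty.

Partition transactions by type; compute ROUND(AVG(amount), 2) within each group.
  credit: ids {1, 7} → ROUND(AVG(amount), 2)=150
  debit: ids {10, 37} → ROUND(AVG(amount), 2)=142
  refund: ids {5, 13, 21, 25, 28} → ROUND(AVG(amount), 2)=212.4
  transfer: ids {8, 18, 23, 29, 39} → ROUND(AVG(amount), 2)=2.6

credit | 150 ; debit | 142 ; refund | 212.4 ; transfer | 2.6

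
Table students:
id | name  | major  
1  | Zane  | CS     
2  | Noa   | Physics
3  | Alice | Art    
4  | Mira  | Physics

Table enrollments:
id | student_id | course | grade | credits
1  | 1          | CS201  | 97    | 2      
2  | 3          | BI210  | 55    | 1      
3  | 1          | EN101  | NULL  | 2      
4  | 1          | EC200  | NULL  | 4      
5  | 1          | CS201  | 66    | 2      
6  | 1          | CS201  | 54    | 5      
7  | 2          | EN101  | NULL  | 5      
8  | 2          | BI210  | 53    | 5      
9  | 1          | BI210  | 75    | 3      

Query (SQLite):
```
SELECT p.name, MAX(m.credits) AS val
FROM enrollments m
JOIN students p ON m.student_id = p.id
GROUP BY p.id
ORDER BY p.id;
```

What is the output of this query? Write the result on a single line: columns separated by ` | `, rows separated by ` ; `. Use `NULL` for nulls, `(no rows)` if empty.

Join each enrollments row to its students via student_id.
Group joined rows by students.id; compute MAX(m.credits) per group.
  1: ids {1, 3, 4, 5, 6, 9} → MAX(m.credits)=5
  2: ids {7, 8} → MAX(m.credits)=5
  3: ids {2} → MAX(m.credits)=1

Zane | 5 ; Noa | 5 ; Alice | 1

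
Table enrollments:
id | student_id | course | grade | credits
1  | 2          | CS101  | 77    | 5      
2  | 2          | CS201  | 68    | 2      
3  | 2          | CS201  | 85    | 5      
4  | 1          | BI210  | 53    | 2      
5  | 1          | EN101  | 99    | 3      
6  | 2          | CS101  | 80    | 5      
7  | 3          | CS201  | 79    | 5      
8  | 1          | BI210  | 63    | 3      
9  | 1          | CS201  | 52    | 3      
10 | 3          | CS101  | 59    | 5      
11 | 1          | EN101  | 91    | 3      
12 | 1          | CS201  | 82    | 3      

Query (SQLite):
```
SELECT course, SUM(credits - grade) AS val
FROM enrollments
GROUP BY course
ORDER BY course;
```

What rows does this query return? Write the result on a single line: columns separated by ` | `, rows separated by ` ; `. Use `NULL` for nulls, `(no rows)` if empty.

For each row compute credits - grade.
Group by course; take SUM of the expression per group.
  BI210: ids {4, 8} → SUM(credits - grade)=-111
  CS101: ids {1, 6, 10} → SUM(credits - grade)=-201
  CS201: ids {2, 3, 7, 9, 12} → SUM(credits - grade)=-348
  EN101: ids {5, 11} → SUM(credits - grade)=-184

BI210 | -111 ; CS101 | -201 ; CS201 | -348 ; EN101 | -184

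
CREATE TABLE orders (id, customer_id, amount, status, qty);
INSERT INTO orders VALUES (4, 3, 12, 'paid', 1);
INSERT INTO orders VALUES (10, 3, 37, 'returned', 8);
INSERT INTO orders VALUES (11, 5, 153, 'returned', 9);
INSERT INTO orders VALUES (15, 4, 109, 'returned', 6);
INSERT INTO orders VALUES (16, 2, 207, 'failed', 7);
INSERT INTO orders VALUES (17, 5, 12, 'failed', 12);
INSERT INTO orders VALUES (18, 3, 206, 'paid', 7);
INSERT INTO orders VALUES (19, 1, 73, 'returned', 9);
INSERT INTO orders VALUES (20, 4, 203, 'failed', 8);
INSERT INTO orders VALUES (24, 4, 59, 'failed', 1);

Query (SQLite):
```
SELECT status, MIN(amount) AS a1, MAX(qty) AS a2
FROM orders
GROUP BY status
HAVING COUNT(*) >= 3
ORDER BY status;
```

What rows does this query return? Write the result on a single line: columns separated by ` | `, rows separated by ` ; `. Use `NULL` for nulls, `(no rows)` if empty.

failed | 12 | 12 ; returned | 37 | 9

Group orders by status.
Per group compute: MIN(amount), MAX(qty).
HAVING: drop groups with fewer than 3 rows.
  failed: ids {16, 17, 20, 24} → MIN(amount)=12, MAX(qty)=12
  paid: ids {4, 18} → MIN(amount)=12, MAX(qty)=7
  returned: ids {10, 11, 15, 19} → MIN(amount)=37, MAX(qty)=9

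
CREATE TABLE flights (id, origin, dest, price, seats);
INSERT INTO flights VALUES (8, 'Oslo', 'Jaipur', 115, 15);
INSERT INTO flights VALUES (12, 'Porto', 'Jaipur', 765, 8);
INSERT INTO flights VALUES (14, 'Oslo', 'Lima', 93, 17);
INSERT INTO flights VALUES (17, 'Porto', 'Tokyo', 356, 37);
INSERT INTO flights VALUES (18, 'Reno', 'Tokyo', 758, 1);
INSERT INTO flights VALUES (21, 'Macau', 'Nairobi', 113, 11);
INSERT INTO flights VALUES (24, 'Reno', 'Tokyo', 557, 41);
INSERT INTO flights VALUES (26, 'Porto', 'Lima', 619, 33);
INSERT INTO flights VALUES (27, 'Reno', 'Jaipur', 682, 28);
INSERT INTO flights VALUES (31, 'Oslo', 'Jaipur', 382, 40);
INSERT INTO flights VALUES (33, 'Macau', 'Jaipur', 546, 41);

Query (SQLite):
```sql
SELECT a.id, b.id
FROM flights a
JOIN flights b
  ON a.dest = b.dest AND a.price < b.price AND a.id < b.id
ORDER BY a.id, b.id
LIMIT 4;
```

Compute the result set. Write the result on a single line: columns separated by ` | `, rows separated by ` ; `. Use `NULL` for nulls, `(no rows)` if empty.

Pairs (a,b) with same dest, a.price < b.price, a.id < b.id.
dest groups: Jaipur:{8,12,27,31,33} Lima:{14,26} Nairobi:{21} Tokyo:{17,18,24}
Ordered by (a.id, b.id); first 4.

8 | 12 ; 8 | 27 ; 8 | 31 ; 8 | 33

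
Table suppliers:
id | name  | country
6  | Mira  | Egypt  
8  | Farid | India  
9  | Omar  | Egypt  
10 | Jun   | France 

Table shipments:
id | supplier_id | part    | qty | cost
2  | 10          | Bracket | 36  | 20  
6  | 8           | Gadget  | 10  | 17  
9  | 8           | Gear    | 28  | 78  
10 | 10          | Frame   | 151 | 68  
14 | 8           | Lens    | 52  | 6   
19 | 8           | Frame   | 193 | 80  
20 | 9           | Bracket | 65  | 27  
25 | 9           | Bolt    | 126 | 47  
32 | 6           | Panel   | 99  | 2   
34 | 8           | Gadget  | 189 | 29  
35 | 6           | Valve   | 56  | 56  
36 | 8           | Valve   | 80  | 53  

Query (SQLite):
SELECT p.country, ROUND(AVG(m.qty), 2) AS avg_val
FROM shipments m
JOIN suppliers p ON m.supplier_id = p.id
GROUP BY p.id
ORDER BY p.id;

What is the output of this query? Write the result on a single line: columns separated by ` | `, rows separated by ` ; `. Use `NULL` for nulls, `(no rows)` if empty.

Join each shipments row to its suppliers via supplier_id.
Group joined rows by suppliers.id; compute ROUND(AVG(m.qty), 2) per group.
  6: ids {32, 35} → ROUND(AVG(m.qty), 2)=77.5
  8: ids {6, 9, 14, 19, 34, 36} → ROUND(AVG(m.qty), 2)=92
  9: ids {20, 25} → ROUND(AVG(m.qty), 2)=95.5
  10: ids {2, 10} → ROUND(AVG(m.qty), 2)=93.5

Egypt | 77.5 ; India | 92 ; Egypt | 95.5 ; France | 93.5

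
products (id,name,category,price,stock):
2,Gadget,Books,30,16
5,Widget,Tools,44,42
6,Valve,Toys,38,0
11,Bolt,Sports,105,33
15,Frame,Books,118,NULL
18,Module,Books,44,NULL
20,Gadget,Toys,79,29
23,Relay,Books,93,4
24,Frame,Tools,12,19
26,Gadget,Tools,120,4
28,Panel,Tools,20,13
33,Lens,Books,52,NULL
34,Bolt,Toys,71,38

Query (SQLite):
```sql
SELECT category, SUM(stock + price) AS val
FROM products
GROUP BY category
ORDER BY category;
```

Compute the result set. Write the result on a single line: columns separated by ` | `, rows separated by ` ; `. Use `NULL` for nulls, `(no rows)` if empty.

Books | 143 ; Sports | 138 ; Tools | 274 ; Toys | 255

For each row compute stock + price.
Group by category; take SUM of the expression per group.
  Books: ids {2, 15, 18, 23, 33} → SUM(stock + price)=143
  Sports: ids {11} → SUM(stock + price)=138
  Tools: ids {5, 24, 26, 28} → SUM(stock + price)=274
  Toys: ids {6, 20, 34} → SUM(stock + price)=255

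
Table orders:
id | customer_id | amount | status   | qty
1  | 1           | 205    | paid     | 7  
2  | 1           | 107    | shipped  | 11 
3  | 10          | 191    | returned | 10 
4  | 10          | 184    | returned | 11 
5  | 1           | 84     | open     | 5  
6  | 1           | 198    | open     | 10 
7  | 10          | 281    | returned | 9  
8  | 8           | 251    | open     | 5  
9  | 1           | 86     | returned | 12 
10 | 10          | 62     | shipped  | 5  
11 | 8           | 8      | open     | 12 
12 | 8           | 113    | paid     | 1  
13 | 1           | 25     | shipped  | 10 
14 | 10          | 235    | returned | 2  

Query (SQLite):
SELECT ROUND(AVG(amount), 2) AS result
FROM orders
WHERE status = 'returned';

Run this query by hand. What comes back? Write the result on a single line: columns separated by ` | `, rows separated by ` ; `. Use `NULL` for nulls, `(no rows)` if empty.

Rows where status='returned' → amount values: [191, 184, 281, 86, 235].
AVG = 977 / 5 (rounded to 2 dp).

195.4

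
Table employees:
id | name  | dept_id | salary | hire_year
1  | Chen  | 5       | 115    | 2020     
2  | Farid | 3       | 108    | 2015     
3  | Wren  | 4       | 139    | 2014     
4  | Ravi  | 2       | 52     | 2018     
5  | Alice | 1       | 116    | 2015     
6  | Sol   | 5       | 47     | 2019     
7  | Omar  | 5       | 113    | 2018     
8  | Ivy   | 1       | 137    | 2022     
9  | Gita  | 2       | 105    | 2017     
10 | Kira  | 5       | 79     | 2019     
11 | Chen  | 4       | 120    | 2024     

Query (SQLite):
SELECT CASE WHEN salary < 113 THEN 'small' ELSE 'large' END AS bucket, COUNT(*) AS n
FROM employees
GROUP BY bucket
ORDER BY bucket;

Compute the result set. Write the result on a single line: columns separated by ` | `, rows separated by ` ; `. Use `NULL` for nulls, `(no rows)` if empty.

large | 6 ; small | 5

Bucket rows by salary < 113 → 'small' else 'large'; count each bucket.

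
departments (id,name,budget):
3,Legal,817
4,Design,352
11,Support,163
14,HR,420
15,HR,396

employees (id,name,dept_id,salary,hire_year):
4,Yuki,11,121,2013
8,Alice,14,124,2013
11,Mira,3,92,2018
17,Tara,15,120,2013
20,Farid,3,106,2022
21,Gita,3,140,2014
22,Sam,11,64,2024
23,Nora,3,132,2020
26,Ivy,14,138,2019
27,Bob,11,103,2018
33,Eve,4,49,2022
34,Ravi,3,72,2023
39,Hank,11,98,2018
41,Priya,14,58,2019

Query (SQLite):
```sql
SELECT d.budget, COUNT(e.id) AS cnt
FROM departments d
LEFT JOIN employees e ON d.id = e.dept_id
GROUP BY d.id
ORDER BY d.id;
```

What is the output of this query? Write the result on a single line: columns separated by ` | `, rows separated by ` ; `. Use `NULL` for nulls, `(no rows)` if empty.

LEFT JOIN keeps every departments row; unmatched ones get NULL for employees columns.
Group by departments.id and compute COUNT(e.id). COUNT(col) of an all-NULL group is 0.
  3: ids {11, 20, 21, 23, 34} → COUNT(e.id)=5
  4: ids {33} → COUNT(e.id)=1
  11: ids {4, 22, 27, 39} → COUNT(e.id)=4
  14: ids {8, 26, 41} → COUNT(e.id)=3
  15: ids {17} → COUNT(e.id)=1

817 | 5 ; 352 | 1 ; 163 | 4 ; 420 | 3 ; 396 | 1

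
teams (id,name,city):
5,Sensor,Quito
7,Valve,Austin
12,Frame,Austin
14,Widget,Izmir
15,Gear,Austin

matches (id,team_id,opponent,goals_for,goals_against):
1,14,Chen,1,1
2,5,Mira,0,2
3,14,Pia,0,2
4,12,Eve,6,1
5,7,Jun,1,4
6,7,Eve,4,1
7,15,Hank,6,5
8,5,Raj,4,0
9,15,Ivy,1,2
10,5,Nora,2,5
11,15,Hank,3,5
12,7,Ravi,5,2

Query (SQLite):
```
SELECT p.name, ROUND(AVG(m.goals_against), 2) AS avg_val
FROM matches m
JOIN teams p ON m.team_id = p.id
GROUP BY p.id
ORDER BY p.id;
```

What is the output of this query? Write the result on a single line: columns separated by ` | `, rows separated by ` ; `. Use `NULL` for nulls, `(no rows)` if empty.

Sensor | 2.33 ; Valve | 2.33 ; Frame | 1 ; Widget | 1.5 ; Gear | 4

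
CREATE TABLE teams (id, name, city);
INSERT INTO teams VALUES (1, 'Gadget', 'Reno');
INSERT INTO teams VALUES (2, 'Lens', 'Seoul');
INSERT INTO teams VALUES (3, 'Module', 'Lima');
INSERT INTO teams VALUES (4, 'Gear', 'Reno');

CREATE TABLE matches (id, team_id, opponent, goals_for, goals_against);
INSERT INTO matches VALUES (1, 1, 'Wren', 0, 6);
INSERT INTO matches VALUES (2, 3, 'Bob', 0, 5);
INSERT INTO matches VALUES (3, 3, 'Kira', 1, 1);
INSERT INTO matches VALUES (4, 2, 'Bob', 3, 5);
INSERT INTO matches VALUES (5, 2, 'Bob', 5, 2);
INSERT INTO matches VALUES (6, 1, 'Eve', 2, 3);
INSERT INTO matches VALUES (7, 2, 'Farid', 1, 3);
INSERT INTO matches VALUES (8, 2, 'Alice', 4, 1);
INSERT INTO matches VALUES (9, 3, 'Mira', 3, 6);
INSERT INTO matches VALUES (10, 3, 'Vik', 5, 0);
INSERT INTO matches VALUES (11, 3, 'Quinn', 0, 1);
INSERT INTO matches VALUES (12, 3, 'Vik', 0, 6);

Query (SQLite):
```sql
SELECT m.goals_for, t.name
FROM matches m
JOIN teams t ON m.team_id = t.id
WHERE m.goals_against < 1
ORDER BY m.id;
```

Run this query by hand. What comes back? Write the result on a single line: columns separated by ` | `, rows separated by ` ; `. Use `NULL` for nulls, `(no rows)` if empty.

Each matches row matches the teams row where team_id = teams.id.
Then keep rows with m.goals_against < 1.

5 | Module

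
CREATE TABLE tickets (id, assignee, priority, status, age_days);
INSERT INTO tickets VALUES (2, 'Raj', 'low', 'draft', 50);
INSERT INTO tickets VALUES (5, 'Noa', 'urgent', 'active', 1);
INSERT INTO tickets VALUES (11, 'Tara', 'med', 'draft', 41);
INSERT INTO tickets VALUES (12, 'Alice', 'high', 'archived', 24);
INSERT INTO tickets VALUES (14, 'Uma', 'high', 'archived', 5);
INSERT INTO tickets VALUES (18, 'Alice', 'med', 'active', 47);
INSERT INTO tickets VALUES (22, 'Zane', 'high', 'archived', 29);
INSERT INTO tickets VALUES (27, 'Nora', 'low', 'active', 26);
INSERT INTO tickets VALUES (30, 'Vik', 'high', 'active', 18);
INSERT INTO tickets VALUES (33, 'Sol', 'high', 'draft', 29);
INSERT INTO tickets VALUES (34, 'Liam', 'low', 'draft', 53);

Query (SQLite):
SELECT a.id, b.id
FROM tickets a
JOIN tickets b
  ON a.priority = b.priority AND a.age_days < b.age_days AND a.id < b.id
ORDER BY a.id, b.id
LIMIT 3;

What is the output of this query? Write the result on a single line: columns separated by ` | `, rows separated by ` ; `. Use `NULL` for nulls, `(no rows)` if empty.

Pairs (a,b) with same priority, a.age_days < b.age_days, a.id < b.id.
priority groups: high:{12,14,22,30,33} low:{2,27,34} med:{11,18} urgent:{5}
Ordered by (a.id, b.id); first 3.

2 | 34 ; 11 | 18 ; 12 | 22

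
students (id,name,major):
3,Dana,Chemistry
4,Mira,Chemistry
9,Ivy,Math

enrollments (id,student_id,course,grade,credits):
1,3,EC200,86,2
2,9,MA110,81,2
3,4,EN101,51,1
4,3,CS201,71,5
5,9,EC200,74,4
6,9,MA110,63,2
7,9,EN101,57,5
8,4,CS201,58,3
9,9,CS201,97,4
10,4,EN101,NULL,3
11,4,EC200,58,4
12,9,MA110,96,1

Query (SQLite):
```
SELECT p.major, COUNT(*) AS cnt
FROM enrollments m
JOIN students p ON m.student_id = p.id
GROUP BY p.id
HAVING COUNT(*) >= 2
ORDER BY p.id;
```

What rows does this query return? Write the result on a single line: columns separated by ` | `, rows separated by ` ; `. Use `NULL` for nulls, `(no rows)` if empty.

Join each enrollments row to its students via student_id.
Group joined rows by students.id; compute COUNT(*) per group.
HAVING: keep groups with count ≥ 2.
  3: ids {1, 4} → COUNT(*)=2
  4: ids {3, 8, 10, 11} → COUNT(*)=4
  9: ids {2, 5, 6, 7, 9, 12} → COUNT(*)=6

Chemistry | 2 ; Chemistry | 4 ; Math | 6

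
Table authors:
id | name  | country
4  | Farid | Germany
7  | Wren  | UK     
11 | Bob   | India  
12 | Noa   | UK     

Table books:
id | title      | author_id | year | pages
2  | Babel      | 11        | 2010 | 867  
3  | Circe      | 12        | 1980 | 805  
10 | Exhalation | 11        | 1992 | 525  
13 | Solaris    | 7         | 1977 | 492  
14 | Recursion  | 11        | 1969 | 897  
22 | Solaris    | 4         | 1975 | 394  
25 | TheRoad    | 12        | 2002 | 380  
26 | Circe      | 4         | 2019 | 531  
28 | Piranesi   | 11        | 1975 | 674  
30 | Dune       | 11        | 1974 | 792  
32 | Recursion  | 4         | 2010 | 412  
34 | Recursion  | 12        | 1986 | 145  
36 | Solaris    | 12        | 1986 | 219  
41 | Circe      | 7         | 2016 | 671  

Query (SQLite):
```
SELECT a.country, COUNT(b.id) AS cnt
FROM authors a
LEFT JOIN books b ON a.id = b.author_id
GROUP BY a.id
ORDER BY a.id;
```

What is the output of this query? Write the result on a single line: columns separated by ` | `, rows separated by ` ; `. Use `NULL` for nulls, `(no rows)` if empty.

LEFT JOIN keeps every authors row; unmatched ones get NULL for books columns.
Group by authors.id and compute COUNT(b.id). COUNT(col) of an all-NULL group is 0.
  4: ids {22, 26, 32} → COUNT(b.id)=3
  7: ids {13, 41} → COUNT(b.id)=2
  11: ids {2, 10, 14, 28, 30} → COUNT(b.id)=5
  12: ids {3, 25, 34, 36} → COUNT(b.id)=4

Germany | 3 ; UK | 2 ; India | 5 ; UK | 4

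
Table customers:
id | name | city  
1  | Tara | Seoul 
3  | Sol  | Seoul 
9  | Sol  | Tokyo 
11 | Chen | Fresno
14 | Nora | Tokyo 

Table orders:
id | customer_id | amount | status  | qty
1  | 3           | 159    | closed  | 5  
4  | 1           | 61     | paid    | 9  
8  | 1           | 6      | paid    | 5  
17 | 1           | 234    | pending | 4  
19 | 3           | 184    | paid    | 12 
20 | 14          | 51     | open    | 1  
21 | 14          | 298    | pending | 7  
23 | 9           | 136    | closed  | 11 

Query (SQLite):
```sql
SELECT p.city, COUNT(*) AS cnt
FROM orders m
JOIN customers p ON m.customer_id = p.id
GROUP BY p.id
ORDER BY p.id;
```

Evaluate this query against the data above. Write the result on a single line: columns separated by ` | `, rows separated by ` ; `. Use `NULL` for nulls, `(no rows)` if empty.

Join each orders row to its customers via customer_id.
Group joined rows by customers.id; compute COUNT(*) per group.
  1: ids {4, 8, 17} → COUNT(*)=3
  3: ids {1, 19} → COUNT(*)=2
  9: ids {23} → COUNT(*)=1
  14: ids {20, 21} → COUNT(*)=2

Seoul | 3 ; Seoul | 2 ; Tokyo | 1 ; Tokyo | 2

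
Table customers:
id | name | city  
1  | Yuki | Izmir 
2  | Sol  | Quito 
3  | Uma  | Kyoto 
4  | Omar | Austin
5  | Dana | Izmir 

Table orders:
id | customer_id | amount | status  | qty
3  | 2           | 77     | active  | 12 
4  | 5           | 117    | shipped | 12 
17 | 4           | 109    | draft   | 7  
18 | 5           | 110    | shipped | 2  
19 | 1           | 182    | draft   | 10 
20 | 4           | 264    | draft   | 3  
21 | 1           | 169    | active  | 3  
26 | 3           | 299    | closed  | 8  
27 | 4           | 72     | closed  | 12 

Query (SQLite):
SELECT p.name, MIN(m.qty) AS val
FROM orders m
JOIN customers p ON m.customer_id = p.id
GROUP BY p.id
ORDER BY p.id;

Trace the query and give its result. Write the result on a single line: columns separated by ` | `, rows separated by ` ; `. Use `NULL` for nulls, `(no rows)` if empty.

Yuki | 3 ; Sol | 12 ; Uma | 8 ; Omar | 3 ; Dana | 2

Join each orders row to its customers via customer_id.
Group joined rows by customers.id; compute MIN(m.qty) per group.
  1: ids {19, 21} → MIN(m.qty)=3
  2: ids {3} → MIN(m.qty)=12
  3: ids {26} → MIN(m.qty)=8
  4: ids {17, 20, 27} → MIN(m.qty)=3
  5: ids {4, 18} → MIN(m.qty)=2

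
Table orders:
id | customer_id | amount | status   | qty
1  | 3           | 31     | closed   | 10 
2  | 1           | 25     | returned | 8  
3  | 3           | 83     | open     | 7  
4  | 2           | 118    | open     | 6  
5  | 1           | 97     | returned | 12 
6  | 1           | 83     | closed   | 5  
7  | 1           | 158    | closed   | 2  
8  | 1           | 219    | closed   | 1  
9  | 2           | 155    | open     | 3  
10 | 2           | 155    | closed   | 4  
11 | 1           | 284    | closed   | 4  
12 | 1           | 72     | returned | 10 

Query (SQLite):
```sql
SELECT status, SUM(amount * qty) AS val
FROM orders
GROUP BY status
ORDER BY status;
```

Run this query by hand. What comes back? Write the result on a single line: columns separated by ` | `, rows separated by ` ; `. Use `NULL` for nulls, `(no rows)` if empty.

closed | 3016 ; open | 1754 ; returned | 2084

For each row compute amount * qty.
Group by status; take SUM of the expression per group.
  closed: ids {1, 6, 7, 8, 10, 11} → SUM(amount * qty)=3016
  open: ids {3, 4, 9} → SUM(amount * qty)=1754
  returned: ids {2, 5, 12} → SUM(amount * qty)=2084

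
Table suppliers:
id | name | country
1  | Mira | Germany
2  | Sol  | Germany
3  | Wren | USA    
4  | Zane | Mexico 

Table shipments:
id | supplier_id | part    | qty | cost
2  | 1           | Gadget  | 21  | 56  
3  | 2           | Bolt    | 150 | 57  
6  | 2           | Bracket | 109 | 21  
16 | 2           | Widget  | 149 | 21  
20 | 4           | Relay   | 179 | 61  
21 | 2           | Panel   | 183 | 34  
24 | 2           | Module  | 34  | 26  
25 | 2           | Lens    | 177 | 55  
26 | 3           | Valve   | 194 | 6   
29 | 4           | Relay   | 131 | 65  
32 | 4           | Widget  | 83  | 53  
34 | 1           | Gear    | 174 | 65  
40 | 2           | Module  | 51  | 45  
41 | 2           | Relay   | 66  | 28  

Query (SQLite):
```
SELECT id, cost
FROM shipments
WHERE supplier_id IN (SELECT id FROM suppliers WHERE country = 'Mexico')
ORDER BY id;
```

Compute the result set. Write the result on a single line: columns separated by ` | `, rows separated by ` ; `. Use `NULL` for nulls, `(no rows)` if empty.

20 | 61 ; 29 | 65 ; 32 | 53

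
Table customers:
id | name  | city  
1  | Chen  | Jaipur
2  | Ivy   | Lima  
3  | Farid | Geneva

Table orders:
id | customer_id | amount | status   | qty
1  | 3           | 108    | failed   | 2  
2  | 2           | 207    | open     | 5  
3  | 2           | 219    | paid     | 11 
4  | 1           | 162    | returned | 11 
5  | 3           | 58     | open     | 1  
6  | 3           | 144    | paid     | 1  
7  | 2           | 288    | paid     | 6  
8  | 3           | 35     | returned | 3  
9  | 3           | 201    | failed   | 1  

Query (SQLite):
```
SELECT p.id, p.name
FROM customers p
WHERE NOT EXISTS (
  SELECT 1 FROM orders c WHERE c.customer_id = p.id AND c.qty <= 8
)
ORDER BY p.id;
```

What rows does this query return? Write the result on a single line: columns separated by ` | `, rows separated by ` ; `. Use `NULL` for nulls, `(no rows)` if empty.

1 | Chen

For each customers row, check whether any orders with matching customer_id has qty <= 8.
Keep rows where that is false.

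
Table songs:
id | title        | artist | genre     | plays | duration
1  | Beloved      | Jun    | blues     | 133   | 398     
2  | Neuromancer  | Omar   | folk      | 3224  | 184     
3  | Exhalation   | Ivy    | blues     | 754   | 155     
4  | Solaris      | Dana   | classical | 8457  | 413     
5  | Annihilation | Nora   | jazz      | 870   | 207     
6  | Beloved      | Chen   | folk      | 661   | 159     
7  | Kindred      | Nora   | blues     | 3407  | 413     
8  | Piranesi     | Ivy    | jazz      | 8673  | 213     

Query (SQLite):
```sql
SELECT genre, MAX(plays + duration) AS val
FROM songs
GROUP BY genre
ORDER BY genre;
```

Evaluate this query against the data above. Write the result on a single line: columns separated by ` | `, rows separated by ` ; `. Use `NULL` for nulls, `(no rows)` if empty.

For each row compute plays + duration.
Group by genre; take MAX of the expression per group.
  blues: ids {1, 3, 7} → MAX(plays + duration)=3820
  classical: ids {4} → MAX(plays + duration)=8870
  folk: ids {2, 6} → MAX(plays + duration)=3408
  jazz: ids {5, 8} → MAX(plays + duration)=8886

blues | 3820 ; classical | 8870 ; folk | 3408 ; jazz | 8886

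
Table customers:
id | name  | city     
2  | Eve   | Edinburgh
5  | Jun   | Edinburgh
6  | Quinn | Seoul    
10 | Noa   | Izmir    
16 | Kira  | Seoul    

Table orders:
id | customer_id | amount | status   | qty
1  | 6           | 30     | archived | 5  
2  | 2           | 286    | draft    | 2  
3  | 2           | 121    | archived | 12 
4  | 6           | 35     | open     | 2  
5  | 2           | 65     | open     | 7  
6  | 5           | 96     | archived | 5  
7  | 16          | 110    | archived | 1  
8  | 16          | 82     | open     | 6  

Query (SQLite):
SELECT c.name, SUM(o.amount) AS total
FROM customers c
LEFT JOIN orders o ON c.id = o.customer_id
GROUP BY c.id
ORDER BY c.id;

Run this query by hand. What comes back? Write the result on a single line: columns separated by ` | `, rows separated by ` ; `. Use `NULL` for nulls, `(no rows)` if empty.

Eve | 472 ; Jun | 96 ; Quinn | 65 ; Noa | NULL ; Kira | 192

LEFT JOIN keeps every customers row; unmatched ones get NULL for orders columns.
Group by customers.id and compute SUM(o.amount). SUM over an all-NULL group is NULL.
  2: ids {2, 3, 5} → SUM(o.amount)=472
  5: ids {6} → SUM(o.amount)=96
  6: ids {1, 4} → SUM(o.amount)=65
  10: ids {—} → SUM(o.amount)=NULL
  16: ids {7, 8} → SUM(o.amount)=192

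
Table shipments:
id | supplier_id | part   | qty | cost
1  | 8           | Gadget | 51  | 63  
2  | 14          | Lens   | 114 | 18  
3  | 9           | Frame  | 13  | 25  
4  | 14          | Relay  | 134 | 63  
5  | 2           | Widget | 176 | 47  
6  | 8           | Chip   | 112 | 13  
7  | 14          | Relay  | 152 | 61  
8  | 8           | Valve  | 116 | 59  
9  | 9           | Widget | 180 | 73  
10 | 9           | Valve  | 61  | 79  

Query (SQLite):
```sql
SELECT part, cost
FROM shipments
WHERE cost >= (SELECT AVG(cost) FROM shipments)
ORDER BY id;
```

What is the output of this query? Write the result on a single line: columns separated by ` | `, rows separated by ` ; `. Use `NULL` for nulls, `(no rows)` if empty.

Scalar subquery: AVG(cost) over all shipments rows = 50.1.
Keep rows where cost >= that value.

Gadget | 63 ; Relay | 63 ; Relay | 61 ; Valve | 59 ; Widget | 73 ; Valve | 79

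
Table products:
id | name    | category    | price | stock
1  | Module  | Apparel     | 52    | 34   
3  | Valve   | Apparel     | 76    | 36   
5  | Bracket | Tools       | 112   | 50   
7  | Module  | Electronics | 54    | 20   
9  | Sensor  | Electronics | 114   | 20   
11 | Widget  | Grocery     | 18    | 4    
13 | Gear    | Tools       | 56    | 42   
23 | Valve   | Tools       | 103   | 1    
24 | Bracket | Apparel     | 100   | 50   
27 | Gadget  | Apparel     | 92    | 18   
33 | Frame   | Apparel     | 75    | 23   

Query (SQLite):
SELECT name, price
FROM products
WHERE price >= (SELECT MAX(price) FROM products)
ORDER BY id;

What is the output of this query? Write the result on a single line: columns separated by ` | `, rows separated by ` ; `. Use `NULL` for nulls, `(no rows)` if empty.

Scalar subquery: MAX(price) over all products rows = 114.
Keep rows where price >= that value.

Sensor | 114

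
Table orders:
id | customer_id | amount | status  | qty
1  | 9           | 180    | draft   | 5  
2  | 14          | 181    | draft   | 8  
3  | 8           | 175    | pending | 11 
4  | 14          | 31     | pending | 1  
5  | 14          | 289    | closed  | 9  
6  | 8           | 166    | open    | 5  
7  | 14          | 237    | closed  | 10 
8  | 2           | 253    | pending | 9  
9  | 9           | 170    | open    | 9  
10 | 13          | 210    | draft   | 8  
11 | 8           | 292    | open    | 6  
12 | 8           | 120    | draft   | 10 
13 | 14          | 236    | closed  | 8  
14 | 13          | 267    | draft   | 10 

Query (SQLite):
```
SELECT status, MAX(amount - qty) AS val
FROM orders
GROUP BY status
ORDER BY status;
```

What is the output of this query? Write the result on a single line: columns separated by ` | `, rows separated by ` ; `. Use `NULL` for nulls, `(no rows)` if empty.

For each row compute amount - qty.
Group by status; take MAX of the expression per group.
  closed: ids {5, 7, 13} → MAX(amount - qty)=280
  draft: ids {1, 2, 10, 12, 14} → MAX(amount - qty)=257
  open: ids {6, 9, 11} → MAX(amount - qty)=286
  pending: ids {3, 4, 8} → MAX(amount - qty)=244

closed | 280 ; draft | 257 ; open | 286 ; pending | 244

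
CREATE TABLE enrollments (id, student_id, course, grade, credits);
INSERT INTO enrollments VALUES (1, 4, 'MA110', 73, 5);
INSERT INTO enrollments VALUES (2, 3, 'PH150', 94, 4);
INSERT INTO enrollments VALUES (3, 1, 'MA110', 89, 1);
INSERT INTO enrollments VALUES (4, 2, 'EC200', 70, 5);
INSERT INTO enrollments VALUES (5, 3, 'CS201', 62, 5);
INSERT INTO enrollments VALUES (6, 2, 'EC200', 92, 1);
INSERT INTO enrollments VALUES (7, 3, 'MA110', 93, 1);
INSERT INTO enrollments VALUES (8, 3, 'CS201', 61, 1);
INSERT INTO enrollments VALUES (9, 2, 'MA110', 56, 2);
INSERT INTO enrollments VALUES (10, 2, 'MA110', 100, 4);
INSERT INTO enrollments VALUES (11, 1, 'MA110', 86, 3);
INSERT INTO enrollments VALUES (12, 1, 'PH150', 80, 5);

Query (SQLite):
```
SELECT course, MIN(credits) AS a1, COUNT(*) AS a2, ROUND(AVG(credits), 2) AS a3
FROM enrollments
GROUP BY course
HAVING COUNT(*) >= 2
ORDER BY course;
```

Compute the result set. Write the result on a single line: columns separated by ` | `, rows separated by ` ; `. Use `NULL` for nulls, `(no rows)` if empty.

Group enrollments by course.
Per group compute: MIN(credits), COUNT(*), ROUND(AVG(credits), 2).
HAVING: drop groups with fewer than 2 rows.
  CS201: ids {5, 8} → MIN(credits)=1, COUNT(*)=2, ROUND(AVG(credits), 2)=3
  EC200: ids {4, 6} → MIN(credits)=1, COUNT(*)=2, ROUND(AVG(credits), 2)=3
  MA110: ids {1, 3, 7, 9, 10, 11} → MIN(credits)=1, COUNT(*)=6, ROUND(AVG(credits), 2)=2.67
  PH150: ids {2, 12} → MIN(credits)=4, COUNT(*)=2, ROUND(AVG(credits), 2)=4.5

CS201 | 1 | 2 | 3 ; EC200 | 1 | 2 | 3 ; MA110 | 1 | 6 | 2.67 ; PH150 | 4 | 2 | 4.5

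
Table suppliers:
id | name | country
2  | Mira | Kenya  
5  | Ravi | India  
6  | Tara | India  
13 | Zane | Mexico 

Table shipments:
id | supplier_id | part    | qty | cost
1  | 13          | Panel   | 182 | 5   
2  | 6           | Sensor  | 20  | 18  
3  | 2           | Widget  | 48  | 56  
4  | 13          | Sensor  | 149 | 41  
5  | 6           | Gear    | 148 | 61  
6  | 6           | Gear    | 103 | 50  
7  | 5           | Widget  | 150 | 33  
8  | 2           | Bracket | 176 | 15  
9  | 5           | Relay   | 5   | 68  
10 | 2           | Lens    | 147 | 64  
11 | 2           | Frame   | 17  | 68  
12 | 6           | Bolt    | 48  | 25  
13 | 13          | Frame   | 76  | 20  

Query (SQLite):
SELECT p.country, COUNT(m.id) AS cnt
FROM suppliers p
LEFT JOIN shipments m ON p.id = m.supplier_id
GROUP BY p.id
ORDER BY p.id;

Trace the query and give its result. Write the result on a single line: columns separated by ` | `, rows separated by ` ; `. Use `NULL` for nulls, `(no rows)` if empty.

Kenya | 4 ; India | 2 ; India | 4 ; Mexico | 3

LEFT JOIN keeps every suppliers row; unmatched ones get NULL for shipments columns.
Group by suppliers.id and compute COUNT(m.id). COUNT(col) of an all-NULL group is 0.
  2: ids {3, 8, 10, 11} → COUNT(m.id)=4
  5: ids {7, 9} → COUNT(m.id)=2
  6: ids {2, 5, 6, 12} → COUNT(m.id)=4
  13: ids {1, 4, 13} → COUNT(m.id)=3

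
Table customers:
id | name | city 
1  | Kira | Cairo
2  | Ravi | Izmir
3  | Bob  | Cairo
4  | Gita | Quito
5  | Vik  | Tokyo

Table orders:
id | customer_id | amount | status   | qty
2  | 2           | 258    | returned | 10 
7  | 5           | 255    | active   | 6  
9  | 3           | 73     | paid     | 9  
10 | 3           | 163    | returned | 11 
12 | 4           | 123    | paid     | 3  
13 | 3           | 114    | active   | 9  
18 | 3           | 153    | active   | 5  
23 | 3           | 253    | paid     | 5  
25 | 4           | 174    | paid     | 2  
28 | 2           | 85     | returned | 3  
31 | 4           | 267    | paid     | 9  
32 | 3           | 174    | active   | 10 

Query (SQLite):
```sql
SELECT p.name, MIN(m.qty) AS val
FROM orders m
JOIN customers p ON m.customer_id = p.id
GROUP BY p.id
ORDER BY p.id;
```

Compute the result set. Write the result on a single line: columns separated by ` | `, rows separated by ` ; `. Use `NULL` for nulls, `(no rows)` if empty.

Join each orders row to its customers via customer_id.
Group joined rows by customers.id; compute MIN(m.qty) per group.
  2: ids {2, 28} → MIN(m.qty)=3
  3: ids {9, 10, 13, 18, 23, 32} → MIN(m.qty)=5
  4: ids {12, 25, 31} → MIN(m.qty)=2
  5: ids {7} → MIN(m.qty)=6

Ravi | 3 ; Bob | 5 ; Gita | 2 ; Vik | 6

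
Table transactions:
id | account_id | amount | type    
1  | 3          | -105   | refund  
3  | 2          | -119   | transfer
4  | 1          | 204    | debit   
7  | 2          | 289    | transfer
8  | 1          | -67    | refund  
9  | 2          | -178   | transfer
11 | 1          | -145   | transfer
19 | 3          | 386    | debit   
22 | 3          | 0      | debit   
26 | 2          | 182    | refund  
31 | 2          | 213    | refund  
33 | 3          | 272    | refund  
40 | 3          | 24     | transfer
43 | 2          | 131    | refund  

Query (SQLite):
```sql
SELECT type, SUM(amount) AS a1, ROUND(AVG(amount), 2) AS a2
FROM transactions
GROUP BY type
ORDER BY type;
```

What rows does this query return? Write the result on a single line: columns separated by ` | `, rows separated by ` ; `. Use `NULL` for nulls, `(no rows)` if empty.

Group transactions by type.
Per group compute: SUM(amount), ROUND(AVG(amount), 2).
  debit: ids {4, 19, 22} → SUM(amount)=590, ROUND(AVG(amount), 2)=196.67
  refund: ids {1, 8, 26, 31, 33, 43} → SUM(amount)=626, ROUND(AVG(amount), 2)=104.33
  transfer: ids {3, 7, 9, 11, 40} → SUM(amount)=-129, ROUND(AVG(amount), 2)=-25.8

debit | 590 | 196.67 ; refund | 626 | 104.33 ; transfer | -129 | -25.8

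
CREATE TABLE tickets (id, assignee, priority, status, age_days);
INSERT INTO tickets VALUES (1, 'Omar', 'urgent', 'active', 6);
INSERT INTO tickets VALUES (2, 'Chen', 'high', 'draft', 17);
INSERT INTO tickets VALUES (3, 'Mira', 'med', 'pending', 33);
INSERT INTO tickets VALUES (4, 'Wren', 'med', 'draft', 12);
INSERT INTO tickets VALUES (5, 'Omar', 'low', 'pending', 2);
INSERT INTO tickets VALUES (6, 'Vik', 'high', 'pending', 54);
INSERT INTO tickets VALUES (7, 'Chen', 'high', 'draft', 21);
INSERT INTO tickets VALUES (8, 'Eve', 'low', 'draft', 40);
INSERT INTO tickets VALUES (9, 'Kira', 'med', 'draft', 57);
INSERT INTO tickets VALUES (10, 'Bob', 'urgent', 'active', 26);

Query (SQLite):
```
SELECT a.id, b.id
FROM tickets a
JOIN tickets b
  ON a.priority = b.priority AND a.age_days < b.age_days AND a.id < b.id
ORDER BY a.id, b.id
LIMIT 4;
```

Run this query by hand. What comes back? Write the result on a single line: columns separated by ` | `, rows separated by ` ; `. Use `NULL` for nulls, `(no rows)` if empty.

1 | 10 ; 2 | 6 ; 2 | 7 ; 3 | 9

Pairs (a,b) with same priority, a.age_days < b.age_days, a.id < b.id.
priority groups: high:{2,6,7} low:{5,8} med:{3,4,9} urgent:{1,10}
Ordered by (a.id, b.id); first 4.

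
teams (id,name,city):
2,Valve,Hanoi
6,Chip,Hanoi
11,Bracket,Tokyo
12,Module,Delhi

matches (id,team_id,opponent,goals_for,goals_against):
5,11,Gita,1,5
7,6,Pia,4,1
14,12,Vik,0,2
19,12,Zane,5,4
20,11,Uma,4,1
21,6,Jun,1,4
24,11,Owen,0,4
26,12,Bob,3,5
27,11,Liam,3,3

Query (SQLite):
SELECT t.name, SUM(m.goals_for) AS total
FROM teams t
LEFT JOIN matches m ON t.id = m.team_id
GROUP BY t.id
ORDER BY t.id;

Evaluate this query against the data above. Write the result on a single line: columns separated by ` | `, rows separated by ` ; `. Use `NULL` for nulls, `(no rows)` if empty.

Valve | NULL ; Chip | 5 ; Bracket | 8 ; Module | 8

LEFT JOIN keeps every teams row; unmatched ones get NULL for matches columns.
Group by teams.id and compute SUM(m.goals_for). SUM over an all-NULL group is NULL.
  2: ids {—} → SUM(m.goals_for)=NULL
  6: ids {7, 21} → SUM(m.goals_for)=5
  11: ids {5, 20, 24, 27} → SUM(m.goals_for)=8
  12: ids {14, 19, 26} → SUM(m.goals_for)=8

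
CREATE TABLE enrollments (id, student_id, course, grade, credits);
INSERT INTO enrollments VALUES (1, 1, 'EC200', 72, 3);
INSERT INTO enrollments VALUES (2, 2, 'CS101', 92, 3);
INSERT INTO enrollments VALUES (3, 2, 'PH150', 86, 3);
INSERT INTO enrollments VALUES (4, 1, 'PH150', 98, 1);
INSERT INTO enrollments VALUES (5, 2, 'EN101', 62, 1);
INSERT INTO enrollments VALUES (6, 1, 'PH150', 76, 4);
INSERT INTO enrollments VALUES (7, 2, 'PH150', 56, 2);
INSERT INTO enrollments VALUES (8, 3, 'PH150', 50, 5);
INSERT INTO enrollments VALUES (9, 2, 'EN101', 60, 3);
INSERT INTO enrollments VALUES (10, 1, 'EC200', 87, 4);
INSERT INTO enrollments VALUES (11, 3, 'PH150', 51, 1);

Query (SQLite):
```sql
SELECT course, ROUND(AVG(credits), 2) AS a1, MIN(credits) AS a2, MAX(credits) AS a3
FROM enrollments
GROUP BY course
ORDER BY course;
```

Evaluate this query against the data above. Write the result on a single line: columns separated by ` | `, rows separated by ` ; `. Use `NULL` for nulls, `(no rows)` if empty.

CS101 | 3 | 3 | 3 ; EC200 | 3.5 | 3 | 4 ; EN101 | 2 | 1 | 3 ; PH150 | 2.67 | 1 | 5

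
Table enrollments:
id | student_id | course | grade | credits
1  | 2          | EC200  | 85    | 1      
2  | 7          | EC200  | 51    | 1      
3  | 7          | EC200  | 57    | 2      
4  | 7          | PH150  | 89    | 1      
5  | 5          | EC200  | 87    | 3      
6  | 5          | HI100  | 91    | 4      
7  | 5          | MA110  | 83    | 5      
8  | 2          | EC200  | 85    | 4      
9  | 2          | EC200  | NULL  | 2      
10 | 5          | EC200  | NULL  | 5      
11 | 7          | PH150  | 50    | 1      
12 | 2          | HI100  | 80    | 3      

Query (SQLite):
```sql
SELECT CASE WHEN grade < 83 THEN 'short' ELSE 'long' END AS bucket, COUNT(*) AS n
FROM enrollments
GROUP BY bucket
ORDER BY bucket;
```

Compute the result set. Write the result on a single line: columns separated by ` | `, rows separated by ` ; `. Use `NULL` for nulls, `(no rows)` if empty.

Bucket rows by grade < 83 → 'short' else 'long'; count each bucket.
NULL < 83 is unknown, so NULL grade falls into ELSE → 'long'.

long | 8 ; short | 4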